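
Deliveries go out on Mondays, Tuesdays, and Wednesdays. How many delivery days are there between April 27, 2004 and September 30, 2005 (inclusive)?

April 27, 2004 is a Tuesday.
That's 522 days from start to end, counting both.
522 = 7 × 74 + 4, so there are 74 full weeks plus 4 extra days.
Each full week contributes 3 days from the set (Mon, Tue, Wed): 74 × 3 = 222.
The 4 extra days are Tuesday, Wednesday, Thursday, Friday — 2 of them qualify.
Total: 222 + 2 = 224.

224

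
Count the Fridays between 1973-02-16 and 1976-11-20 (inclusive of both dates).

197

1973-02-16 is a Friday.
That's 1374 days from start to end, counting both.
1374 = 7 × 196 + 2, so there are 196 full weeks plus 2 extra days.
Each full week contributes one Friday: 196 so far.
The 2 extra days are Fri, Sat — 1 of them qualifies.
Total: 196 + 1 = 197.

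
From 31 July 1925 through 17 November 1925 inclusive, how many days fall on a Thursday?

31 July 1925 is a Friday.
That's 110 days from start to end, counting both.
110 = 7 × 15 + 5, so there are 15 full weeks plus 5 extra days.
Each full week contributes one Thursday: 15 so far.
The 5 extra days are Friday, Saturday, Sunday, Monday, Tuesday — none qualify.
Total: 15 + 0 = 15.

15 Thursdays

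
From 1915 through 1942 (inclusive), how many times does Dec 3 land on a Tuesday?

Day of week of December 3 in each year:
1915: Fri, 1916: Sun, 1917: Mon, 1918: Tue ✓, 1919: Wed, 1920: Fri, 1921: Sat, 1922: Sun, 1923: Mon, 1924: Wed, 1925: Thu, 1926: Fri, 1927: Sat, 1928: Mon, 1929: Tue ✓, 1930: Wed, 1931: Thu, 1932: Sat, 1933: Sun, 1934: Mon, 1935: Tue ✓, 1936: Thu, 1937: Fri, 1938: Sat, 1939: Sun, 1940: Tue ✓, 1941: Wed, 1942: Thu
Tuesdays: 1918, 1929, 1935, 1940.

4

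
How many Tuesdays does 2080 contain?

January 1, 2080 is a Monday.
That's 366 days from start to end, counting both.
366 = 7 × 52 + 2, so there are 52 full weeks plus 2 extra days.
Each full week contributes one Tuesday: 52 so far.
The 2 extra days are Monday, Tuesday — 1 of them qualifies.
Total: 52 + 1 = 53.

53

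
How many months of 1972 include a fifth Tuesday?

4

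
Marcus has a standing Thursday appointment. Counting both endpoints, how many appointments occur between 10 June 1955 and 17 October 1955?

18 Thursdays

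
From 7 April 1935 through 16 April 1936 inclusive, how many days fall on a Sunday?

7 April 1935 is a Sunday.
The range spans 376 days (inclusive of both endpoints).
376 = 7 × 53 + 5, so there are 53 full weeks plus 5 extra days.
Each full week contributes one Sunday: 53 so far.
The 5 extra days are Sun, Mon, Tue, Wed, Thu — 1 of them qualifies.
Total: 53 + 1 = 54.

54 Sundays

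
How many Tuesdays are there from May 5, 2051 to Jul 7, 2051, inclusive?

May 5, 2051 is a Friday.
The range spans 64 days (inclusive of both endpoints).
64 = 7 × 9 + 1, so there are 9 full weeks plus 1 extra day.
Each full week contributes one Tuesday: 9 so far.
The 1 extra day is Friday — none qualify.
Total: 9 + 0 = 9.

9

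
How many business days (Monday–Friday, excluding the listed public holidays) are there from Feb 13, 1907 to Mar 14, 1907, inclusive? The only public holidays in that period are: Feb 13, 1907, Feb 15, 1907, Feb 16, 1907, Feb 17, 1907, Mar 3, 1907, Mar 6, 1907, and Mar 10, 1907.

19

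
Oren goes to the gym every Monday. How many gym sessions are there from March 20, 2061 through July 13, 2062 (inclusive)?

March 20, 2061 is a Sunday.
The range spans 481 days (inclusive of both endpoints).
481 = 7 × 68 + 5, so there are 68 full weeks plus 5 extra days.
Each full week contributes one Monday: 68 so far.
The 5 extra days are Sunday, Monday, Tuesday, Wednesday, Thursday — 1 of them qualifies.
Total: 68 + 1 = 69.

69 Mondays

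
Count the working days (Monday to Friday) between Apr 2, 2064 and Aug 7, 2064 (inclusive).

92 weekdays

Apr 2, 2064 is a Wednesday.
The range spans 128 days (inclusive of both endpoints).
128 = 7 × 18 + 2, so there are 18 full weeks plus 2 extra days.
Each full week contributes 5 weekdays (Mon–Fri): 18 × 5 = 90.
The 2 extra days are Wednesday, Thursday — 2 of them qualify.
Total: 90 + 2 = 92.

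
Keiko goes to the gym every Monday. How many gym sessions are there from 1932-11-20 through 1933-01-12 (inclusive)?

8

1932-11-20 is a Sunday.
That's 54 days from start to end, counting both.
54 = 7 × 7 + 5, so there are 7 full weeks plus 5 extra days.
Each full week contributes one Monday: 7 so far.
The 5 extra days are Sunday, Monday, Tuesday, Wednesday, Thursday — 1 of them qualifies.
Total: 7 + 1 = 8.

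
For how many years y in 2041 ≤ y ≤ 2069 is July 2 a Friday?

4

Day of week of July 2 in each year:
2041: Tue, 2042: Wed, 2043: Thu, 2044: Sat, 2045: Sun, 2046: Mon, 2047: Tue, 2048: Thu, 2049: Fri ✓, 2050: Sat, 2051: Sun, 2052: Tue, 2053: Wed, 2054: Thu, 2055: Fri ✓, 2056: Sun, 2057: Mon, 2058: Tue, 2059: Wed, 2060: Fri ✓, 2061: Sat, 2062: Sun, 2063: Mon, 2064: Wed, 2065: Thu, 2066: Fri ✓, 2067: Sat, 2068: Mon, 2069: Tue
Fridays: 2049, 2055, 2060, 2066.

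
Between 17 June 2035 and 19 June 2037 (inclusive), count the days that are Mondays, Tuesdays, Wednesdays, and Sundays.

420

17 June 2035 is a Sunday.
The range spans 734 days (inclusive of both endpoints).
734 = 7 × 104 + 6, so there are 104 full weeks plus 6 extra days.
Each full week contributes 4 days from the set (Mon, Tue, Wed, Sun): 104 × 4 = 416.
The 6 extra days are Sunday, Monday, Tuesday, Wednesday, Thursday, Friday — 4 of them qualify.
Total: 416 + 4 = 420.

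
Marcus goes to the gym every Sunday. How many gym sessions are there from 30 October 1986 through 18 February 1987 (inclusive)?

16

30 October 1986 is a Thursday.
The range spans 112 days (inclusive of both endpoints).
112 = 7 × 16, so the span is exactly 16 full weeks.
Each full week contributes one Sunday: 16 so far.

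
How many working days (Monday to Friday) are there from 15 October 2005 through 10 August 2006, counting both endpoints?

214

15 October 2005 is a Saturday.
The range spans 300 days (inclusive of both endpoints).
300 = 7 × 42 + 6, so there are 42 full weeks plus 6 extra days.
Each full week contributes 5 weekdays (Mon–Fri): 42 × 5 = 210.
The 6 extra days are Saturday, Sunday, Monday, Tuesday, Wednesday, Thursday — 4 of them qualify.
Total: 210 + 4 = 214.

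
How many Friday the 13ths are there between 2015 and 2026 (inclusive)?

22

Friday-the-13ths by year:
2015: Feb, Mar, Nov
2016: May
2017: Jan, Oct
2018: Apr, Jul
2019: Sep, Dec
2020: Mar, Nov
2021: Aug
2022: May
2023: Jan, Oct
2024: Sep, Dec
2025: Jun
2026: Feb, Mar, Nov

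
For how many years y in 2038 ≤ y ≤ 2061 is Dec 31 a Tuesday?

Day of week of December 31 in each year:
2038: Fri, 2039: Sat, 2040: Mon, 2041: Tue ✓, 2042: Wed, 2043: Thu, 2044: Sat, 2045: Sun, 2046: Mon, 2047: Tue ✓, 2048: Thu, 2049: Fri, 2050: Sat, 2051: Sun, 2052: Tue ✓, 2053: Wed, 2054: Thu, 2055: Fri, 2056: Sun, 2057: Mon, 2058: Tue ✓, 2059: Wed, 2060: Fri, 2061: Sat
Tuesdays: 2041, 2047, 2052, 2058.

4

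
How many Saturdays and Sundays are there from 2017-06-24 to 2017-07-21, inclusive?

2017-06-24 is a Saturday.
That's 28 days from start to end, counting both.
28 = 7 × 4, so the span is exactly 4 full weeks.
Each full week contributes 2 weekend days (Sat, Sun): 4 × 2 = 8.

8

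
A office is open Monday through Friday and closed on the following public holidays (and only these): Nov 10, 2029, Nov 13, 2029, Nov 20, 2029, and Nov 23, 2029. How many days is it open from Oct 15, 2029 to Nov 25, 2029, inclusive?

27

Oct 15, 2029 is a Monday.
That's 42 days from start to end, counting both.
42 = 7 × 6, so the span is exactly 6 full weeks.
Each full week contributes 5 weekdays (Mon–Fri): 6 × 5 = 30.
Total: 30.
Holidays: Nov 10, 2029 (Sat); Nov 13, 2029 (Tue); Nov 20, 2029 (Tue); Nov 23, 2029 (Fri).
3 of the 4 holidays fall on weekdays; the rest are weekends and were already excluded.
Business days: 30 − 3 = 27.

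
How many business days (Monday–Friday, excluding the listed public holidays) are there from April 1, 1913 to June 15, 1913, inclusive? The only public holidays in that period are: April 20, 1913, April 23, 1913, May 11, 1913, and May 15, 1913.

52

April 1, 1913 is a Tuesday.
From April 1, 1913 to June 15, 1913 is 76 days inclusive.
76 = 7 × 10 + 6, so there are 10 full weeks plus 6 extra days.
Each full week contributes 5 weekdays (Mon–Fri): 10 × 5 = 50.
The 6 extra days are Tuesday, Wednesday, Thursday, Friday, Saturday, Sunday — 4 of them qualify.
Total: 50 + 4 = 54.
Holidays: April 20, 1913 (Sun); April 23, 1913 (Wed); May 11, 1913 (Sun); May 15, 1913 (Thu).
2 of the 4 holidays fall on weekdays; the rest are weekends and were already excluded.
Business days: 54 − 2 = 52.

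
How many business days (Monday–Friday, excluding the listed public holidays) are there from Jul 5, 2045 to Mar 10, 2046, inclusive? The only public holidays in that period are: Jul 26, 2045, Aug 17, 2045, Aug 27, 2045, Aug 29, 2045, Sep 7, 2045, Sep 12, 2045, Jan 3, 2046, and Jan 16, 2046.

171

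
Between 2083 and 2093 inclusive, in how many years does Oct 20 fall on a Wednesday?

Day of week of October 20 in each year:
2083: Wed ✓, 2084: Fri, 2085: Sat, 2086: Sun, 2087: Mon, 2088: Wed ✓, 2089: Thu, 2090: Fri, 2091: Sat, 2092: Mon, 2093: Tue
Wednesdays: 2083, 2088.

2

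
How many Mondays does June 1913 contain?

5

1 June 1913 is a Sunday.
That's 30 days from start to end, counting both.
30 = 7 × 4 + 2, so there are 4 full weeks plus 2 extra days.
Each full week contributes one Monday: 4 so far.
The 2 extra days are Sun, Mon — 1 of them qualifies.
Total: 4 + 1 = 5.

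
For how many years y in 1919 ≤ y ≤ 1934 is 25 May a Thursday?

2

Day of week of May 25 in each year:
1919: Sun, 1920: Tue, 1921: Wed, 1922: Thu ✓, 1923: Fri, 1924: Sun, 1925: Mon, 1926: Tue, 1927: Wed, 1928: Fri, 1929: Sat, 1930: Sun, 1931: Mon, 1932: Wed, 1933: Thu ✓, 1934: Fri
Thursdays: 1922, 1933.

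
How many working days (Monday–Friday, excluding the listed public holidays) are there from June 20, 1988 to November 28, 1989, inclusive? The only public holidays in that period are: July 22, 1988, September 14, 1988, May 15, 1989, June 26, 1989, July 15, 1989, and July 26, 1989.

June 20, 1988 is a Monday.
The range spans 527 days (inclusive of both endpoints).
527 = 7 × 75 + 2, so there are 75 full weeks plus 2 extra days.
Each full week contributes 5 weekdays (Mon–Fri): 75 × 5 = 375.
The 2 extra days are Mon, Tue — 2 of them qualify.
Total: 375 + 2 = 377.
Holidays: July 22, 1988 (Fri); September 14, 1988 (Wed); May 15, 1989 (Mon); June 26, 1989 (Mon); July 15, 1989 (Sat); July 26, 1989 (Wed).
5 of the 6 holidays fall on weekdays; the rest are weekends and were already excluded.
Business days: 377 − 5 = 372.

372 working days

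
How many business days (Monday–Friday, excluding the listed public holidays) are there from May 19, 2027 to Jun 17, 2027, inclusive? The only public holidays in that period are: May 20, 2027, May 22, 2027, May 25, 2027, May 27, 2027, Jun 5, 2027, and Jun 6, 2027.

May 19, 2027 is a Wednesday.
That's 30 days from start to end, counting both.
30 = 7 × 4 + 2, so there are 4 full weeks plus 2 extra days.
Each full week contributes 5 weekdays (Mon–Fri): 4 × 5 = 20.
The 2 extra days are Wed, Thu — 2 of them qualify.
Total: 20 + 2 = 22.
Holidays: May 20, 2027 (Thu); May 22, 2027 (Sat); May 25, 2027 (Tue); May 27, 2027 (Thu); Jun 5, 2027 (Sat); Jun 6, 2027 (Sun).
3 of the 6 holidays fall on weekdays; the rest are weekends and were already excluded.
Business days: 22 − 3 = 19.

19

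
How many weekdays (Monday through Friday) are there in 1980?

1980-01-01 is a Tuesday.
From 1980-01-01 to 1980-12-31 is 366 days inclusive.
366 = 7 × 52 + 2, so there are 52 full weeks plus 2 extra days.
Each full week contributes 5 weekdays (Mon–Fri): 52 × 5 = 260.
The 2 extra days are Tue, Wed — 2 of them qualify.
Total: 260 + 2 = 262.

262 weekdays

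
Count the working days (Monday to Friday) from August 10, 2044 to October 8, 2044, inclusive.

43

August 10, 2044 is a Wednesday.
From August 10, 2044 to October 8, 2044 is 60 days inclusive.
60 = 7 × 8 + 4, so there are 8 full weeks plus 4 extra days.
Each full week contributes 5 weekdays (Mon–Fri): 8 × 5 = 40.
The 4 extra days are Wed, Thu, Fri, Sat — 3 of them qualify.
Total: 40 + 3 = 43.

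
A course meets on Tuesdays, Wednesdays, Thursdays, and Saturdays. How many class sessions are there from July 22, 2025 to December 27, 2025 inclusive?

July 22, 2025 is a Tuesday.
The range spans 159 days (inclusive of both endpoints).
159 = 7 × 22 + 5, so there are 22 full weeks plus 5 extra days.
Each full week contributes 4 days from the set (Tue, Wed, Thu, Sat): 22 × 4 = 88.
The 5 extra days are Tuesday, Wednesday, Thursday, Friday, Saturday — 4 of them qualify.
Total: 88 + 4 = 92.

92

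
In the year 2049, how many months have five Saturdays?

4

A month has five Saturdays exactly when Saturday falls within its first (length − 28) days.
Jan: 31 days, starts Fri → 5 of Fri, Sat, Sun ✓
Feb: 28 days, starts Mon → 5 of (none)
Mar: 31 days, starts Mon → 5 of Mon, Tue, Wed
Apr: 30 days, starts Thu → 5 of Thu, Fri
May: 31 days, starts Sat → 5 of Sat, Sun, Mon ✓
Jun: 30 days, starts Tue → 5 of Tue, Wed
Jul: 31 days, starts Thu → 5 of Thu, Fri, Sat ✓
Aug: 31 days, starts Sun → 5 of Sun, Mon, Tue
Sep: 30 days, starts Wed → 5 of Wed, Thu
Oct: 31 days, starts Fri → 5 of Fri, Sat, Sun ✓
Nov: 30 days, starts Mon → 5 of Mon, Tue
Dec: 31 days, starts Wed → 5 of Wed, Thu, Fri
Months with five Saturdays: Jan, May, Jul, Oct.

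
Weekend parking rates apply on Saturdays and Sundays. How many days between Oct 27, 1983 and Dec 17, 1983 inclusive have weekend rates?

15

Oct 27, 1983 is a Thursday.
That's 52 days from start to end, counting both.
52 = 7 × 7 + 3, so there are 7 full weeks plus 3 extra days.
Each full week contributes 2 weekend days (Sat, Sun): 7 × 2 = 14.
The 3 extra days are Thursday, Friday, Saturday — 1 of them qualifies.
Total: 14 + 1 = 15.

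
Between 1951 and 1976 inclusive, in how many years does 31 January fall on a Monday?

Day of week of January 31 in each year:
1951: Wed, 1952: Thu, 1953: Sat, 1954: Sun, 1955: Mon ✓, 1956: Tue, 1957: Thu, 1958: Fri, 1959: Sat, 1960: Sun, 1961: Tue, 1962: Wed, 1963: Thu, 1964: Fri, 1965: Sun, 1966: Mon ✓, 1967: Tue, 1968: Wed, 1969: Fri, 1970: Sat, 1971: Sun, 1972: Mon ✓, 1973: Wed, 1974: Thu, 1975: Fri, 1976: Sat
Mondays: 1955, 1966, 1972.

3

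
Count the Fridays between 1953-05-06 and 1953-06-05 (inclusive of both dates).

5

1953-05-06 is a Wednesday.
The range spans 31 days (inclusive of both endpoints).
31 = 7 × 4 + 3, so there are 4 full weeks plus 3 extra days.
Each full week contributes one Friday: 4 so far.
The 3 extra days are Wed, Thu, Fri — 1 of them qualifies.
Total: 4 + 1 = 5.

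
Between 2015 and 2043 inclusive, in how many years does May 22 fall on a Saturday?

Day of week of May 22 in each year:
2015: Fri, 2016: Sun, 2017: Mon, 2018: Tue, 2019: Wed, 2020: Fri, 2021: Sat ✓, 2022: Sun, 2023: Mon, 2024: Wed, 2025: Thu, 2026: Fri, 2027: Sat ✓, 2028: Mon, 2029: Tue, 2030: Wed, 2031: Thu, 2032: Sat ✓, 2033: Sun, 2034: Mon, 2035: Tue, 2036: Thu, 2037: Fri, 2038: Sat ✓, 2039: Sun, 2040: Tue, 2041: Wed, 2042: Thu, 2043: Fri
Saturdays: 2021, 2027, 2032, 2038.

4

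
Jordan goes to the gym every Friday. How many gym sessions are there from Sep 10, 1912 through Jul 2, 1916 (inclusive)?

199

Sep 10, 1912 is a Tuesday.
The range spans 1392 days (inclusive of both endpoints).
1392 = 7 × 198 + 6, so there are 198 full weeks plus 6 extra days.
Each full week contributes one Friday: 198 so far.
The 6 extra days are Tue, Wed, Thu, Fri, Sat, Sun — 1 of them qualifies.
Total: 198 + 1 = 199.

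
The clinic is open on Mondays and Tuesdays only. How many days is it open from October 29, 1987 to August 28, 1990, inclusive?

296

October 29, 1987 is a Thursday.
From October 29, 1987 to August 28, 1990 is 1035 days inclusive.
1035 = 7 × 147 + 6, so there are 147 full weeks plus 6 extra days.
Each full week contributes 2 days from the set (Mon, Tue): 147 × 2 = 294.
The 6 extra days are Thu, Fri, Sat, Sun, Mon, Tue — 2 of them qualify.
Total: 294 + 2 = 296.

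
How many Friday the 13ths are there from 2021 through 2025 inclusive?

7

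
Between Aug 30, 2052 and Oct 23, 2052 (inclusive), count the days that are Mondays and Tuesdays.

16

Aug 30, 2052 is a Friday.
The range spans 55 days (inclusive of both endpoints).
55 = 7 × 7 + 6, so there are 7 full weeks plus 6 extra days.
Each full week contributes 2 days from the set (Mon, Tue): 7 × 2 = 14.
The 6 extra days are Fri, Sat, Sun, Mon, Tue, Wed — 2 of them qualify.
Total: 14 + 2 = 16.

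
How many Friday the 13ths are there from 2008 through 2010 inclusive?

Friday-the-13ths by year:
2008: Jun
2009: Feb, Mar, Nov
2010: Aug

5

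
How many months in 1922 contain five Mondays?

A month has five Mondays exactly when Monday falls within its first (length − 28) days.
Jan: 31 days, starts Sun → 5 of Sun, Mon, Tue ✓
Feb: 28 days, starts Wed → 5 of (none)
Mar: 31 days, starts Wed → 5 of Wed, Thu, Fri
Apr: 30 days, starts Sat → 5 of Sat, Sun
May: 31 days, starts Mon → 5 of Mon, Tue, Wed ✓
Jun: 30 days, starts Thu → 5 of Thu, Fri
Jul: 31 days, starts Sat → 5 of Sat, Sun, Mon ✓
Aug: 31 days, starts Tue → 5 of Tue, Wed, Thu
Sep: 30 days, starts Fri → 5 of Fri, Sat
Oct: 31 days, starts Sun → 5 of Sun, Mon, Tue ✓
Nov: 30 days, starts Wed → 5 of Wed, Thu
Dec: 31 days, starts Fri → 5 of Fri, Sat, Sun
Months with five Mondays: Jan, May, Jul, Oct.

4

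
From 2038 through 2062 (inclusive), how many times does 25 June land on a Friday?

Day of week of June 25 in each year:
2038: Fri ✓, 2039: Sat, 2040: Mon, 2041: Tue, 2042: Wed, 2043: Thu, 2044: Sat, 2045: Sun, 2046: Mon, 2047: Tue, 2048: Thu, 2049: Fri ✓, 2050: Sat, 2051: Sun, 2052: Tue, 2053: Wed, 2054: Thu, 2055: Fri ✓, 2056: Sun, 2057: Mon, 2058: Tue, 2059: Wed, 2060: Fri ✓, 2061: Sat, 2062: Sun
Fridays: 2038, 2049, 2055, 2060.

4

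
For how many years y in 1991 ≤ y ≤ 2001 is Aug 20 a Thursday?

2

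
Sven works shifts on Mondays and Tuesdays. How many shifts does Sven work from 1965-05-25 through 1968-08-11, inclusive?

1965-05-25 is a Tuesday.
The range spans 1175 days (inclusive of both endpoints).
1175 = 7 × 167 + 6, so there are 167 full weeks plus 6 extra days.
Each full week contributes 2 days from the set (Mon, Tue): 167 × 2 = 334.
The 6 extra days are Tuesday, Wednesday, Thursday, Friday, Saturday, Sunday — 1 of them qualifies.
Total: 334 + 1 = 335.

335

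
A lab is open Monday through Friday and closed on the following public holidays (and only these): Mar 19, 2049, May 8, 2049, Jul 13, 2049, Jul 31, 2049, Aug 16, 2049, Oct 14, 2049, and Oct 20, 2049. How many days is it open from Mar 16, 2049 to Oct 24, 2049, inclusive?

154 business days

Mar 16, 2049 is a Tuesday.
The range spans 223 days (inclusive of both endpoints).
223 = 7 × 31 + 6, so there are 31 full weeks plus 6 extra days.
Each full week contributes 5 weekdays (Mon–Fri): 31 × 5 = 155.
The 6 extra days are Tuesday, Wednesday, Thursday, Friday, Saturday, Sunday — 4 of them qualify.
Total: 155 + 4 = 159.
Holidays: Mar 19, 2049 (Fri); May 8, 2049 (Sat); Jul 13, 2049 (Tue); Jul 31, 2049 (Sat); Aug 16, 2049 (Mon); Oct 14, 2049 (Thu); Oct 20, 2049 (Wed).
5 of the 7 holidays fall on weekdays; the rest are weekends and were already excluded.
Business days: 159 − 5 = 154.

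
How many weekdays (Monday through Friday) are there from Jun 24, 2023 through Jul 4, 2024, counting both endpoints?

269

Jun 24, 2023 is a Saturday.
That's 377 days from start to end, counting both.
377 = 7 × 53 + 6, so there are 53 full weeks plus 6 extra days.
Each full week contributes 5 weekdays (Mon–Fri): 53 × 5 = 265.
The 6 extra days are Sat, Sun, Mon, Tue, Wed, Thu — 4 of them qualify.
Total: 265 + 4 = 269.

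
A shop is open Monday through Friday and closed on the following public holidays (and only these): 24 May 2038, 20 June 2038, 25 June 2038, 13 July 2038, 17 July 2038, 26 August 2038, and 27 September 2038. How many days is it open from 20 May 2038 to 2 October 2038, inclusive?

92 business days

20 May 2038 is a Thursday.
The range spans 136 days (inclusive of both endpoints).
136 = 7 × 19 + 3, so there are 19 full weeks plus 3 extra days.
Each full week contributes 5 weekdays (Mon–Fri): 19 × 5 = 95.
The 3 extra days are Thursday, Friday, Saturday — 2 of them qualify.
Total: 95 + 2 = 97.
Holidays: 24 May 2038 (Mon); 20 June 2038 (Sun); 25 June 2038 (Fri); 13 July 2038 (Tue); 17 July 2038 (Sat); 26 August 2038 (Thu); 27 September 2038 (Mon).
5 of the 7 holidays fall on weekdays; the rest are weekends and were already excluded.
Business days: 97 − 5 = 92.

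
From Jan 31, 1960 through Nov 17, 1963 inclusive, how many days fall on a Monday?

Jan 31, 1960 is a Sunday.
That's 1387 days from start to end, counting both.
1387 = 7 × 198 + 1, so there are 198 full weeks plus 1 extra day.
Each full week contributes one Monday: 198 so far.
The 1 extra day is Sunday — none qualify.
Total: 198 + 0 = 198.

198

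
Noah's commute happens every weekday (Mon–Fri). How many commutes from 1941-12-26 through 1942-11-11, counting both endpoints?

229

1941-12-26 is a Friday.
From 1941-12-26 to 1942-11-11 is 321 days inclusive.
321 = 7 × 45 + 6, so there are 45 full weeks plus 6 extra days.
Each full week contributes 5 weekdays (Mon–Fri): 45 × 5 = 225.
The 6 extra days are Fri, Sat, Sun, Mon, Tue, Wed — 4 of them qualify.
Total: 225 + 4 = 229.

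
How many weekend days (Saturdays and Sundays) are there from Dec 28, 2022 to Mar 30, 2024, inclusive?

Dec 28, 2022 is a Wednesday.
The range spans 459 days (inclusive of both endpoints).
459 = 7 × 65 + 4, so there are 65 full weeks plus 4 extra days.
Each full week contributes 2 weekend days (Sat, Sun): 65 × 2 = 130.
The 4 extra days are Wed, Thu, Fri, Sat — 1 of them qualifies.
Total: 130 + 1 = 131.

131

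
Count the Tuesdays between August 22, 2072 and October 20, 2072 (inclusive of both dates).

August 22, 2072 is a Monday.
From August 22, 2072 to October 20, 2072 is 60 days inclusive.
60 = 7 × 8 + 4, so there are 8 full weeks plus 4 extra days.
Each full week contributes one Tuesday: 8 so far.
The 4 extra days are Mon, Tue, Wed, Thu — 1 of them qualifies.
Total: 8 + 1 = 9.

9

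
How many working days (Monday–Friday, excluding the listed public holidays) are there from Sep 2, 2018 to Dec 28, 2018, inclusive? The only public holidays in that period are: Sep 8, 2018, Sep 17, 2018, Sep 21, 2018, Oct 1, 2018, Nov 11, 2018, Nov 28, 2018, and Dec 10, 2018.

Sep 2, 2018 is a Sunday.
From Sep 2, 2018 to Dec 28, 2018 is 118 days inclusive.
118 = 7 × 16 + 6, so there are 16 full weeks plus 6 extra days.
Each full week contributes 5 weekdays (Mon–Fri): 16 × 5 = 80.
The 6 extra days are Sun, Mon, Tue, Wed, Thu, Fri — 5 of them qualify.
Total: 80 + 5 = 85.
Holidays: Sep 8, 2018 (Sat); Sep 17, 2018 (Mon); Sep 21, 2018 (Fri); Oct 1, 2018 (Mon); Nov 11, 2018 (Sun); Nov 28, 2018 (Wed); Dec 10, 2018 (Mon).
5 of the 7 holidays fall on weekdays; the rest are weekends and were already excluded.
Business days: 85 − 5 = 80.

80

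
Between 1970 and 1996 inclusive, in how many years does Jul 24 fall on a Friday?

Day of week of July 24 in each year:
1970: Fri ✓, 1971: Sat, 1972: Mon, 1973: Tue, 1974: Wed, 1975: Thu, 1976: Sat, 1977: Sun, 1978: Mon, 1979: Tue, 1980: Thu, 1981: Fri ✓, 1982: Sat, 1983: Sun, 1984: Tue, 1985: Wed, 1986: Thu, 1987: Fri ✓, 1988: Sun, 1989: Mon, 1990: Tue, 1991: Wed, 1992: Fri ✓, 1993: Sat, 1994: Sun, 1995: Mon, 1996: Wed
Fridays: 1970, 1981, 1987, 1992.

4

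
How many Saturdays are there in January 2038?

January 1, 2038 is a Friday.
The range spans 31 days (inclusive of both endpoints).
31 = 7 × 4 + 3, so there are 4 full weeks plus 3 extra days.
Each full week contributes one Saturday: 4 so far.
The 3 extra days are Fri, Sat, Sun — 1 of them qualifies.
Total: 4 + 1 = 5.

5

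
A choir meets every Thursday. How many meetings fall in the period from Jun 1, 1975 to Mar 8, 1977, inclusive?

92 Thursdays

Jun 1, 1975 is a Sunday.
From Jun 1, 1975 to Mar 8, 1977 is 647 days inclusive.
647 = 7 × 92 + 3, so there are 92 full weeks plus 3 extra days.
Each full week contributes one Thursday: 92 so far.
The 3 extra days are Sunday, Monday, Tuesday — none qualify.
Total: 92 + 0 = 92.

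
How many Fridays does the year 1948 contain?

1 January 1948 is a Thursday.
That's 366 days from start to end, counting both.
366 = 7 × 52 + 2, so there are 52 full weeks plus 2 extra days.
Each full week contributes one Friday: 52 so far.
The 2 extra days are Thursday, Friday — 1 of them qualifies.
Total: 52 + 1 = 53.

53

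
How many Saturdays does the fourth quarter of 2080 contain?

13

Oct 1, 2080 is a Tuesday.
That's 92 days from start to end, counting both.
92 = 7 × 13 + 1, so there are 13 full weeks plus 1 extra day.
Each full week contributes one Saturday: 13 so far.
The 1 extra day is Tuesday — none qualify.
Total: 13 + 0 = 13.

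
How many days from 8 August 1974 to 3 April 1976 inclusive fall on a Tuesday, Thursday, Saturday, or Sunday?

8 August 1974 is a Thursday.
That's 605 days from start to end, counting both.
605 = 7 × 86 + 3, so there are 86 full weeks plus 3 extra days.
Each full week contributes 4 days from the set (Tue, Thu, Sat, Sun): 86 × 4 = 344.
The 3 extra days are Thu, Fri, Sat — 2 of them qualify.
Total: 344 + 2 = 346.

346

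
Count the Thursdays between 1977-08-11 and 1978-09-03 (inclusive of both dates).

56

1977-08-11 is a Thursday.
That's 389 days from start to end, counting both.
389 = 7 × 55 + 4, so there are 55 full weeks plus 4 extra days.
Each full week contributes one Thursday: 55 so far.
The 4 extra days are Thu, Fri, Sat, Sun — 1 of them qualifies.
Total: 55 + 1 = 56.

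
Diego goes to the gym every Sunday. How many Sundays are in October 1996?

Oct 1, 1996 is a Tuesday.
The range spans 31 days (inclusive of both endpoints).
31 = 7 × 4 + 3, so there are 4 full weeks plus 3 extra days.
Each full week contributes one Sunday: 4 so far.
The 3 extra days are Tuesday, Wednesday, Thursday — none qualify.
Total: 4 + 0 = 4.

4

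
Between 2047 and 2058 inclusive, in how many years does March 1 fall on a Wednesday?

2

Day of week of March 1 in each year:
2047: Fri, 2048: Sun, 2049: Mon, 2050: Tue, 2051: Wed ✓, 2052: Fri, 2053: Sat, 2054: Sun, 2055: Mon, 2056: Wed ✓, 2057: Thu, 2058: Fri
Wednesdays: 2051, 2056.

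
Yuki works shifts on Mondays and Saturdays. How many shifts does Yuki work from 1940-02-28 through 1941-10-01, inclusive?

166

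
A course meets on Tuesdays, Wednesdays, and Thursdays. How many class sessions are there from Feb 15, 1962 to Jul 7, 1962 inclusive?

61

Feb 15, 1962 is a Thursday.
That's 143 days from start to end, counting both.
143 = 7 × 20 + 3, so there are 20 full weeks plus 3 extra days.
Each full week contributes 3 days from the set (Tue, Wed, Thu): 20 × 3 = 60.
The 3 extra days are Thursday, Friday, Saturday — 1 of them qualifies.
Total: 60 + 1 = 61.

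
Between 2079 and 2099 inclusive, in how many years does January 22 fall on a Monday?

Day of week of January 22 in each year:
2079: Sun, 2080: Mon ✓, 2081: Wed, 2082: Thu, 2083: Fri, 2084: Sat, 2085: Mon ✓, 2086: Tue, 2087: Wed, 2088: Thu, 2089: Sat, 2090: Sun, 2091: Mon ✓, 2092: Tue, 2093: Thu, 2094: Fri, 2095: Sat, 2096: Sun, 2097: Tue, 2098: Wed, 2099: Thu
Mondays: 2080, 2085, 2091.

3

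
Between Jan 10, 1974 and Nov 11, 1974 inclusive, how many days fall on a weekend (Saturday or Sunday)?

Jan 10, 1974 is a Thursday.
From Jan 10, 1974 to Nov 11, 1974 is 306 days inclusive.
306 = 7 × 43 + 5, so there are 43 full weeks plus 5 extra days.
Each full week contributes 2 weekend days (Sat, Sun): 43 × 2 = 86.
The 5 extra days are Thu, Fri, Sat, Sun, Mon — 2 of them qualify.
Total: 86 + 2 = 88.

88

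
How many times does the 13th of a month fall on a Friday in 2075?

2

The 13th falls on a Friday when the month's 13th has weekday Fri.
Jan 13 is Sun; Feb 13 is Wed; Mar 13 is Wed; Apr 13 is Sat; May 13 is Mon; Jun 13 is Thu; Jul 13 is Sat; Aug 13 is Tue; Sep 13 is Fri ✓; Oct 13 is Sun; Nov 13 is Wed; Dec 13 is Fri ✓.
Friday the 13ths: Sep, Dec.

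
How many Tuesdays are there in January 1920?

Jan 1, 1920 is a Thursday.
The range spans 31 days (inclusive of both endpoints).
31 = 7 × 4 + 3, so there are 4 full weeks plus 3 extra days.
Each full week contributes one Tuesday: 4 so far.
The 3 extra days are Thu, Fri, Sat — none qualify.
Total: 4 + 0 = 4.

4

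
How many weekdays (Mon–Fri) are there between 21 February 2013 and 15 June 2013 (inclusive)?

82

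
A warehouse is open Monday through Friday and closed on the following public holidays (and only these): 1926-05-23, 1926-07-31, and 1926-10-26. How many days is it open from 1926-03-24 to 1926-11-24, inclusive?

175

1926-03-24 is a Wednesday.
From 1926-03-24 to 1926-11-24 is 246 days inclusive.
246 = 7 × 35 + 1, so there are 35 full weeks plus 1 extra day.
Each full week contributes 5 weekdays (Mon–Fri): 35 × 5 = 175.
The 1 extra day is Wed — 1 of them qualifies.
Total: 175 + 1 = 176.
Holidays: 1926-05-23 (Sun); 1926-07-31 (Sat); 1926-10-26 (Tue).
1 of the 3 holidays fall on weekdays; the rest are weekends and were already excluded.
Business days: 176 − 1 = 175.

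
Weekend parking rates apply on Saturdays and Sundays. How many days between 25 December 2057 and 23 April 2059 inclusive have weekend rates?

138

25 December 2057 is a Tuesday.
That's 485 days from start to end, counting both.
485 = 7 × 69 + 2, so there are 69 full weeks plus 2 extra days.
Each full week contributes 2 weekend days (Sat, Sun): 69 × 2 = 138.
The 2 extra days are Tue, Wed — none qualify.
Total: 138 + 0 = 138.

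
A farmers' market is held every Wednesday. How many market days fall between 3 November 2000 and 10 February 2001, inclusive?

3 November 2000 is a Friday.
From 3 November 2000 to 10 February 2001 is 100 days inclusive.
100 = 7 × 14 + 2, so there are 14 full weeks plus 2 extra days.
Each full week contributes one Wednesday: 14 so far.
The 2 extra days are Friday, Saturday — none qualify.
Total: 14 + 0 = 14.

14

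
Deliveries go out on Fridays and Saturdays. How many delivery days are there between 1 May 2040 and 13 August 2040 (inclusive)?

1 May 2040 is a Tuesday.
That's 105 days from start to end, counting both.
105 = 7 × 15, so the span is exactly 15 full weeks.
Each full week contributes 2 days from the set (Fri, Sat): 15 × 2 = 30.

30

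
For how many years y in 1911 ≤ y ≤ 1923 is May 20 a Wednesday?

Day of week of May 20 in each year:
1911: Sat, 1912: Mon, 1913: Tue, 1914: Wed ✓, 1915: Thu, 1916: Sat, 1917: Sun, 1918: Mon, 1919: Tue, 1920: Thu, 1921: Fri, 1922: Sat, 1923: Sun
Wednesdays: 1914.

1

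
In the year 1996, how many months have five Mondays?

A month has five Mondays exactly when Monday falls within its first (length − 28) days.
Jan: 31 days, starts Mon → 5 of Mon, Tue, Wed ✓
Feb: 29 days, starts Thu → 5 of Thu
Mar: 31 days, starts Fri → 5 of Fri, Sat, Sun
Apr: 30 days, starts Mon → 5 of Mon, Tue ✓
May: 31 days, starts Wed → 5 of Wed, Thu, Fri
Jun: 30 days, starts Sat → 5 of Sat, Sun
Jul: 31 days, starts Mon → 5 of Mon, Tue, Wed ✓
Aug: 31 days, starts Thu → 5 of Thu, Fri, Sat
Sep: 30 days, starts Sun → 5 of Sun, Mon ✓
Oct: 31 days, starts Tue → 5 of Tue, Wed, Thu
Nov: 30 days, starts Fri → 5 of Fri, Sat
Dec: 31 days, starts Sun → 5 of Sun, Mon, Tue ✓
Months with five Mondays: Jan, Apr, Jul, Sep, Dec.

5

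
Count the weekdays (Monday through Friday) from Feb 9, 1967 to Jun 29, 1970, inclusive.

883

Feb 9, 1967 is a Thursday.
The range spans 1237 days (inclusive of both endpoints).
1237 = 7 × 176 + 5, so there are 176 full weeks plus 5 extra days.
Each full week contributes 5 weekdays (Mon–Fri): 176 × 5 = 880.
The 5 extra days are Thursday, Friday, Saturday, Sunday, Monday — 3 of them qualify.
Total: 880 + 3 = 883.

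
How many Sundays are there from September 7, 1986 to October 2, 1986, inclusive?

September 7, 1986 is a Sunday.
The range spans 26 days (inclusive of both endpoints).
26 = 7 × 3 + 5, so there are 3 full weeks plus 5 extra days.
Each full week contributes one Sunday: 3 so far.
The 5 extra days are Sunday, Monday, Tuesday, Wednesday, Thursday — 1 of them qualifies.
Total: 3 + 1 = 4.

4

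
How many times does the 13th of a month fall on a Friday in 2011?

1

The 13th falls on a Friday when the month's 13th has weekday Fri.
Jan 13 is Thu; Feb 13 is Sun; Mar 13 is Sun; Apr 13 is Wed; May 13 is Fri ✓; Jun 13 is Mon; Jul 13 is Wed; Aug 13 is Sat; Sep 13 is Tue; Oct 13 is Thu; Nov 13 is Sun; Dec 13 is Tue.
Friday the 13ths: May.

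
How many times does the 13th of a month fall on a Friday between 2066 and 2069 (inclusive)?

Friday-the-13ths by year:
2066: Aug
2067: May
2068: Jan, Apr, Jul
2069: Sep, Dec

7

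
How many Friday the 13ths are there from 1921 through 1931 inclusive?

Friday-the-13ths by year:
1921: May
1922: Jan, Oct
1923: Apr, Jul
1924: Jun
1925: Feb, Mar, Nov
1926: Aug
1927: May
1928: Jan, Apr, Jul
1929: Sep, Dec
1930: Jun
1931: Feb, Mar, Nov

20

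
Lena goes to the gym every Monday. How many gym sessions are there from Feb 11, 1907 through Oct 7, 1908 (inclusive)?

87 Mondays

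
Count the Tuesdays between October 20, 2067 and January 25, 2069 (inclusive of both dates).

66 Tuesdays

October 20, 2067 is a Thursday.
The range spans 464 days (inclusive of both endpoints).
464 = 7 × 66 + 2, so there are 66 full weeks plus 2 extra days.
Each full week contributes one Tuesday: 66 so far.
The 2 extra days are Thursday, Friday — none qualify.
Total: 66 + 0 = 66.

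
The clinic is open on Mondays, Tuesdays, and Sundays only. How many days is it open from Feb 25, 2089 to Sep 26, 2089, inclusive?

92

Feb 25, 2089 is a Friday.
From Feb 25, 2089 to Sep 26, 2089 is 214 days inclusive.
214 = 7 × 30 + 4, so there are 30 full weeks plus 4 extra days.
Each full week contributes 3 days from the set (Mon, Tue, Sun): 30 × 3 = 90.
The 4 extra days are Fri, Sat, Sun, Mon — 2 of them qualify.
Total: 90 + 2 = 92.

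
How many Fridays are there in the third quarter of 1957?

1957-07-01 is a Monday.
The range spans 92 days (inclusive of both endpoints).
92 = 7 × 13 + 1, so there are 13 full weeks plus 1 extra day.
Each full week contributes one Friday: 13 so far.
The 1 extra day is Mon — none qualify.
Total: 13 + 0 = 13.

13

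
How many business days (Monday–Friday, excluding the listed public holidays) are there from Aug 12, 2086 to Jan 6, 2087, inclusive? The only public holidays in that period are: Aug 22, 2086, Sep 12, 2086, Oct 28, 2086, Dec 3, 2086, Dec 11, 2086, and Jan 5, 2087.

101

Aug 12, 2086 is a Monday.
From Aug 12, 2086 to Jan 6, 2087 is 148 days inclusive.
148 = 7 × 21 + 1, so there are 21 full weeks plus 1 extra day.
Each full week contributes 5 weekdays (Mon–Fri): 21 × 5 = 105.
The 1 extra day is Mon — 1 of them qualifies.
Total: 105 + 1 = 106.
Holidays: Aug 22, 2086 (Thu); Sep 12, 2086 (Thu); Oct 28, 2086 (Mon); Dec 3, 2086 (Tue); Dec 11, 2086 (Wed); Jan 5, 2087 (Sun).
5 of the 6 holidays fall on weekdays; the rest are weekends and were already excluded.
Business days: 106 − 5 = 101.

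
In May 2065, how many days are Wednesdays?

2065-05-01 is a Friday.
The range spans 31 days (inclusive of both endpoints).
31 = 7 × 4 + 3, so there are 4 full weeks plus 3 extra days.
Each full week contributes one Wednesday: 4 so far.
The 3 extra days are Fri, Sat, Sun — none qualify.
Total: 4 + 0 = 4.

4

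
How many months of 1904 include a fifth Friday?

5

A month has five Fridays exactly when Friday falls within its first (length − 28) days.
Jan: 31 days, starts Fri → 5 of Fri, Sat, Sun ✓
Feb: 29 days, starts Mon → 5 of Mon
Mar: 31 days, starts Tue → 5 of Tue, Wed, Thu
Apr: 30 days, starts Fri → 5 of Fri, Sat ✓
May: 31 days, starts Sun → 5 of Sun, Mon, Tue
Jun: 30 days, starts Wed → 5 of Wed, Thu
Jul: 31 days, starts Fri → 5 of Fri, Sat, Sun ✓
Aug: 31 days, starts Mon → 5 of Mon, Tue, Wed
Sep: 30 days, starts Thu → 5 of Thu, Fri ✓
Oct: 31 days, starts Sat → 5 of Sat, Sun, Mon
Nov: 30 days, starts Tue → 5 of Tue, Wed
Dec: 31 days, starts Thu → 5 of Thu, Fri, Sat ✓
Months with five Fridays: Jan, Apr, Jul, Sep, Dec.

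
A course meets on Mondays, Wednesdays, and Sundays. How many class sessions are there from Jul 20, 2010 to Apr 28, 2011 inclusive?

Jul 20, 2010 is a Tuesday.
That's 283 days from start to end, counting both.
283 = 7 × 40 + 3, so there are 40 full weeks plus 3 extra days.
Each full week contributes 3 days from the set (Mon, Wed, Sun): 40 × 3 = 120.
The 3 extra days are Tue, Wed, Thu — 1 of them qualifies.
Total: 120 + 1 = 121.

121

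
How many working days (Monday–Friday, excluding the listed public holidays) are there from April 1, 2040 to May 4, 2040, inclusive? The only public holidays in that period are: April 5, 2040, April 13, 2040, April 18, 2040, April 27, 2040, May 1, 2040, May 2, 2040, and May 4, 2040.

18

April 1, 2040 is a Sunday.
That's 34 days from start to end, counting both.
34 = 7 × 4 + 6, so there are 4 full weeks plus 6 extra days.
Each full week contributes 5 weekdays (Mon–Fri): 4 × 5 = 20.
The 6 extra days are Sunday, Monday, Tuesday, Wednesday, Thursday, Friday — 5 of them qualify.
Total: 20 + 5 = 25.
Holidays: April 5, 2040 (Thu); April 13, 2040 (Fri); April 18, 2040 (Wed); April 27, 2040 (Fri); May 1, 2040 (Tue); May 2, 2040 (Wed); May 4, 2040 (Fri).
All 7 holidays fall on weekdays, so subtract 7.
Business days: 25 − 7 = 18.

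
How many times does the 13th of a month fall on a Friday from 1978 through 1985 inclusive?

Friday-the-13ths by year:
1978: Jan, Oct
1979: Apr, Jul
1980: Jun
1981: Feb, Mar, Nov
1982: Aug
1983: May
1984: Jan, Apr, Jul
1985: Sep, Dec

15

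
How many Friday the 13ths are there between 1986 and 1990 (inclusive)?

Friday-the-13ths by year:
1986: Jun
1987: Feb, Mar, Nov
1988: May
1989: Jan, Oct
1990: Apr, Jul

9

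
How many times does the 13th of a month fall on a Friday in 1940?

2

The 13th falls on a Friday when the month's 13th has weekday Fri.
Jan 13 is Sat; Feb 13 is Tue; Mar 13 is Wed; Apr 13 is Sat; May 13 is Mon; Jun 13 is Thu; Jul 13 is Sat; Aug 13 is Tue; Sep 13 is Fri ✓; Oct 13 is Sun; Nov 13 is Wed; Dec 13 is Fri ✓.
Friday the 13ths: Sep, Dec.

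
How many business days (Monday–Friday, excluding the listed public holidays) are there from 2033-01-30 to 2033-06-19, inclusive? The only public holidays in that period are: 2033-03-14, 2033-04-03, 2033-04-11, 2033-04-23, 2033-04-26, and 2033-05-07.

2033-01-30 is a Sunday.
The range spans 141 days (inclusive of both endpoints).
141 = 7 × 20 + 1, so there are 20 full weeks plus 1 extra day.
Each full week contributes 5 weekdays (Mon–Fri): 20 × 5 = 100.
The 1 extra day is Sun — none qualify.
Total: 100 + 0 = 100.
Holidays: 2033-03-14 (Mon); 2033-04-03 (Sun); 2033-04-11 (Mon); 2033-04-23 (Sat); 2033-04-26 (Tue); 2033-05-07 (Sat).
3 of the 6 holidays fall on weekdays; the rest are weekends and were already excluded.
Business days: 100 − 3 = 97.

97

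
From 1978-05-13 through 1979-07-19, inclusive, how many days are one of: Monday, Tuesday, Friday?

185

1978-05-13 is a Saturday.
From 1978-05-13 to 1979-07-19 is 433 days inclusive.
433 = 7 × 61 + 6, so there are 61 full weeks plus 6 extra days.
Each full week contributes 3 days from the set (Mon, Tue, Fri): 61 × 3 = 183.
The 6 extra days are Saturday, Sunday, Monday, Tuesday, Wednesday, Thursday — 2 of them qualify.
Total: 183 + 2 = 185.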